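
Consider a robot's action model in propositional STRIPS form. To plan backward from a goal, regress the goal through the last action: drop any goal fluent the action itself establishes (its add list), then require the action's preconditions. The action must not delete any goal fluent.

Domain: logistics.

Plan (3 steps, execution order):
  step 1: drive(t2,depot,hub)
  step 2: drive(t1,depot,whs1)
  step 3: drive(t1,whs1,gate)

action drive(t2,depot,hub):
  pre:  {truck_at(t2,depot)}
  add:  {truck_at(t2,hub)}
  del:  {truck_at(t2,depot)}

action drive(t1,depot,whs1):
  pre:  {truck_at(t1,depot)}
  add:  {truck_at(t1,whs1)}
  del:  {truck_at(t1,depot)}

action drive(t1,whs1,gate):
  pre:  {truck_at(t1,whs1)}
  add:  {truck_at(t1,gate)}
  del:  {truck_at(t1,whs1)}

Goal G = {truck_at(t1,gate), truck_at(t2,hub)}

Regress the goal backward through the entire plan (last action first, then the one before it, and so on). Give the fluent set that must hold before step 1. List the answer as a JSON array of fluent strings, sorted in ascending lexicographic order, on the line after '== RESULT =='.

Regress step by step:
  through step 3 (drive(t1,whs1,gate)): drop {truck_at(t1,gate)}, keep {truck_at(t2,hub)}, require {truck_at(t1,whs1)}
    → {truck_at(t1,whs1), truck_at(t2,hub)}
  through step 2 (drive(t1,depot,whs1)): drop {truck_at(t1,whs1)}, keep {truck_at(t2,hub)}, require {truck_at(t1,depot)}
    → {truck_at(t1,depot), truck_at(t2,hub)}
  through step 1 (drive(t2,depot,hub)): drop {truck_at(t2,hub)}, keep {truck_at(t1,depot)}, require {truck_at(t2,depot)}
    → {truck_at(t1,depot), truck_at(t2,depot)}

== RESULT ==
["truck_at(t1,depot)", "truck_at(t2,depot)"]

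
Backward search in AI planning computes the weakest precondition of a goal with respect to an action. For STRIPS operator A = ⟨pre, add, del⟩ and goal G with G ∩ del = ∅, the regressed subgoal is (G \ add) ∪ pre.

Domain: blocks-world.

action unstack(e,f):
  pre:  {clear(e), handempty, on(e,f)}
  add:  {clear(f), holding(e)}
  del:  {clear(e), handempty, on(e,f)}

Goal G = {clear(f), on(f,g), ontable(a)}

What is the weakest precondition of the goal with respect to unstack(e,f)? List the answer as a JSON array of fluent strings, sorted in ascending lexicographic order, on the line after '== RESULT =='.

Regress:
  G ∩ del = {}  (empty — regression defined)
  G \ add = {clear(f), on(f,g), ontable(a)} \ {clear(f), holding(e)} = {on(f,g), ontable(a)}
  ∪ pre   = {on(f,g), ontable(a)} ∪ {clear(e), handempty, on(e,f)}
          = {clear(e), handempty, on(e,f), on(f,g), ontable(a)}

== RESULT ==
["clear(e)", "handempty", "on(e,f)", "on(f,g)", "ontable(a)"]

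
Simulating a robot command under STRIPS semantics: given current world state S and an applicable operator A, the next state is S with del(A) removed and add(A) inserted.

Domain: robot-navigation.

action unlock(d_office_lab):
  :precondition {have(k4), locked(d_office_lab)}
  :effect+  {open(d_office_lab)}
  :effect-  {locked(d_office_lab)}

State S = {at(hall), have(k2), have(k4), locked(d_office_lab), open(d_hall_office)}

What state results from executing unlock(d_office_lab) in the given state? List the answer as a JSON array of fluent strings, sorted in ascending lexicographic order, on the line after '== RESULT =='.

Compute (S \ del) ∪ add:
  pre ⊆ S: {have(k4), locked(d_office_lab)} ⊆ S  — applicable
  S \ del = {at(hall), have(k2), have(k4), open(d_hall_office)}
  ∪ add   = {at(hall), have(k2), have(k4), open(d_hall_office), open(d_office_lab)}

== RESULT ==
["at(hall)", "have(k2)", "have(k4)", "open(d_hall_office)", "open(d_office_lab)"]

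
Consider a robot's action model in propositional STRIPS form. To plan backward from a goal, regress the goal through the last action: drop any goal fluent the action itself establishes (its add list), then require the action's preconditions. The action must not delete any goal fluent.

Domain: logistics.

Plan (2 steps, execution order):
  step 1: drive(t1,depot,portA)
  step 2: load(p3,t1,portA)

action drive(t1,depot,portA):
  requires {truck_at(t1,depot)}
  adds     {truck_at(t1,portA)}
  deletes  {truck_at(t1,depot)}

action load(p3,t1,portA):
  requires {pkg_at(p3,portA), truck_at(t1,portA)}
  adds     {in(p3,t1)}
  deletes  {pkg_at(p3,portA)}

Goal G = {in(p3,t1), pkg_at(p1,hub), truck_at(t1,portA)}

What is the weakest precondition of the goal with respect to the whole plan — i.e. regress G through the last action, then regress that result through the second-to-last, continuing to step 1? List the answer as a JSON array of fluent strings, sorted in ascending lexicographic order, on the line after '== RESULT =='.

Regress step by step:
  through step 2 (load(p3,t1,portA)): drop {in(p3,t1)}, keep {pkg_at(p1,hub), truck_at(t1,portA)}, require {pkg_at(p3,portA), truck_at(t1,portA)}
    → {pkg_at(p1,hub), pkg_at(p3,portA), truck_at(t1,portA)}
  through step 1 (drive(t1,depot,portA)): drop {truck_at(t1,portA)}, keep {pkg_at(p1,hub), pkg_at(p3,portA)}, require {truck_at(t1,depot)}
    → {pkg_at(p1,hub), pkg_at(p3,portA), truck_at(t1,depot)}

== RESULT ==
["pkg_at(p1,hub)", "pkg_at(p3,portA)", "truck_at(t1,depot)"]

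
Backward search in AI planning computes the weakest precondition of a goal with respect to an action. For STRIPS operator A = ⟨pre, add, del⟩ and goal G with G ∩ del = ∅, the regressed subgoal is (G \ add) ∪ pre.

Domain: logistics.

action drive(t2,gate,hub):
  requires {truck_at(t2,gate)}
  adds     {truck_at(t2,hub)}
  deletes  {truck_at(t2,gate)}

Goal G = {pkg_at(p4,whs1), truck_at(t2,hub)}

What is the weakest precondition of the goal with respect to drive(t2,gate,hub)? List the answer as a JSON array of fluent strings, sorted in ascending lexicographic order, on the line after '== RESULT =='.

Compute (G \ add) ∪ pre:
  G ∩ del = {}  (empty — regression defined)
  G \ add = {pkg_at(p4,whs1), truck_at(t2,hub)} \ {truck_at(t2,hub)} = {pkg_at(p4,whs1)}
  ∪ pre   = {pkg_at(p4,whs1)} ∪ {truck_at(t2,gate)}
          = {pkg_at(p4,whs1), truck_at(t2,gate)}

== RESULT ==
["pkg_at(p4,whs1)", "truck_at(t2,gate)"]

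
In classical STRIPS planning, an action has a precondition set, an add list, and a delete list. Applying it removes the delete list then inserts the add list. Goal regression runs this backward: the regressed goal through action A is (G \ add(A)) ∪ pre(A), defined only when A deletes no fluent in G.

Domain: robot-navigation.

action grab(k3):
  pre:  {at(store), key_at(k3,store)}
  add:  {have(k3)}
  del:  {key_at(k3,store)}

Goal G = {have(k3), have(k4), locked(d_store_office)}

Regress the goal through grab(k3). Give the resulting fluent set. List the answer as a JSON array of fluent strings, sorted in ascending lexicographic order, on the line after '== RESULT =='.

Compute (G \ add) ∪ pre:
  G ∩ del = {}  (empty — regression defined)
  G \ add = {have(k3), have(k4), locked(d_store_office)} \ {have(k3)} = {have(k4), locked(d_store_office)}
  ∪ pre   = {have(k4), locked(d_store_office)} ∪ {at(store), key_at(k3,store)}
          = {at(store), have(k4), key_at(k3,store), locked(d_store_office)}

== RESULT ==
["at(store)", "have(k4)", "key_at(k3,store)", "locked(d_store_office)"]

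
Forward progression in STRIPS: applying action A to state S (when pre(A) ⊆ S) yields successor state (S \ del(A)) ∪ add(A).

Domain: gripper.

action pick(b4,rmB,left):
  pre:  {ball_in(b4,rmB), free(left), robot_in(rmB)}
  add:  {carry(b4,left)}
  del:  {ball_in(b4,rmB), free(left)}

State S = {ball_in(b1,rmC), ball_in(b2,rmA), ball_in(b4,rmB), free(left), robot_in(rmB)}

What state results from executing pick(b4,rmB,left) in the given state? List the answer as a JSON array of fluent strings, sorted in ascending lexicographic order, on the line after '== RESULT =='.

Progress:
  pre ⊆ S: {ball_in(b4,rmB), free(left), robot_in(rmB)} ⊆ S  — applicable
  S \ del = {ball_in(b1,rmC), ball_in(b2,rmA), robot_in(rmB)}
  ∪ add   = {ball_in(b1,rmC), ball_in(b2,rmA), carry(b4,left), robot_in(rmB)}

== RESULT ==
["ball_in(b1,rmC)", "ball_in(b2,rmA)", "carry(b4,left)", "robot_in(rmB)"]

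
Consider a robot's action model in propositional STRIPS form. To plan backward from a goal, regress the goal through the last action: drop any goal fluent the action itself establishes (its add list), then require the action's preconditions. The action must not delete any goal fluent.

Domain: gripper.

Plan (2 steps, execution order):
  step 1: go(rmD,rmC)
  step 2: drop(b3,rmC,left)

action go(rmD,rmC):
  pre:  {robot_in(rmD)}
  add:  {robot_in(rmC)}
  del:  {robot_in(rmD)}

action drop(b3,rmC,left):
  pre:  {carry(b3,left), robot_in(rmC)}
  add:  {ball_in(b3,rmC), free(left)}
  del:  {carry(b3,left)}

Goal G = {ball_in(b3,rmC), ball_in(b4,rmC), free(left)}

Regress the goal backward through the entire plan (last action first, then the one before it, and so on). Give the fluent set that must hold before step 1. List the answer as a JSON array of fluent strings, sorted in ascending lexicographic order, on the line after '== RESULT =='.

Regress step by step:
  through step 2 (drop(b3,rmC,left)): drop {ball_in(b3,rmC), free(left)}, keep {ball_in(b4,rmC)}, require {carry(b3,left), robot_in(rmC)}
    → {ball_in(b4,rmC), carry(b3,left), robot_in(rmC)}
  through step 1 (go(rmD,rmC)): drop {robot_in(rmC)}, keep {ball_in(b4,rmC), carry(b3,left)}, require {robot_in(rmD)}
    → {ball_in(b4,rmC), carry(b3,left), robot_in(rmD)}

== RESULT ==
["ball_in(b4,rmC)", "carry(b3,left)", "robot_in(rmD)"]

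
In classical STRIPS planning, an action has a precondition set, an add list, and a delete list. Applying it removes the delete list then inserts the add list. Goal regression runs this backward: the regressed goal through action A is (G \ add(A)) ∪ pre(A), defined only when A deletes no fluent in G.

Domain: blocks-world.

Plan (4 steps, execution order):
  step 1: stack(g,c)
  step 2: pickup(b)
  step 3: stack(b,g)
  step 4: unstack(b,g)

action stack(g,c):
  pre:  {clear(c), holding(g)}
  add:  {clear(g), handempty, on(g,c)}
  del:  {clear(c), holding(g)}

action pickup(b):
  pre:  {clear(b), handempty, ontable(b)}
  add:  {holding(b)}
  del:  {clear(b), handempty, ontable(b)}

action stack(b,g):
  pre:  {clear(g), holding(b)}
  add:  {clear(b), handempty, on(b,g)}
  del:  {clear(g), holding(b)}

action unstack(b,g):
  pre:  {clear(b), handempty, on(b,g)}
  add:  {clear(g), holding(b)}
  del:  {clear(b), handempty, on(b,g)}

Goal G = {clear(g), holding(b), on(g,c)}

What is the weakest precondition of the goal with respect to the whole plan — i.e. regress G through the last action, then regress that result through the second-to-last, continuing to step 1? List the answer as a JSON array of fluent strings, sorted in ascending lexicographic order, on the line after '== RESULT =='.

Regress step by step:
  through step 4 (unstack(b,g)): drop {clear(g), holding(b)}, keep {on(g,c)}, require {clear(b), handempty, on(b,g)}
    → {clear(b), handempty, on(b,g), on(g,c)}
  through step 3 (stack(b,g)): drop {clear(b), handempty, on(b,g)}, keep {on(g,c)}, require {clear(g), holding(b)}
    → {clear(g), holding(b), on(g,c)}
  through step 2 (pickup(b)): drop {holding(b)}, keep {clear(g), on(g,c)}, require {clear(b), handempty, ontable(b)}
    → {clear(b), clear(g), handempty, on(g,c), ontable(b)}
  through step 1 (stack(g,c)): drop {clear(g), handempty, on(g,c)}, keep {clear(b), ontable(b)}, require {clear(c), holding(g)}
    → {clear(b), clear(c), holding(g), ontable(b)}

== RESULT ==
["clear(b)", "clear(c)", "holding(g)", "ontable(b)"]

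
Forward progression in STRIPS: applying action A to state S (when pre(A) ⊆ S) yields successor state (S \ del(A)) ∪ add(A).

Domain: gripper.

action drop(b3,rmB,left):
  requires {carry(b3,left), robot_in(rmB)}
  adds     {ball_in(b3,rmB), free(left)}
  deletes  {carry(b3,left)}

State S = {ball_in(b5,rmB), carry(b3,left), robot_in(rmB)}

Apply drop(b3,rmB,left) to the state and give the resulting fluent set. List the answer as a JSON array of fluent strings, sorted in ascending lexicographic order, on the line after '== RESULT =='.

Progress:
  pre ⊆ S: {carry(b3,left), robot_in(rmB)} ⊆ S  — applicable
  S \ del = {ball_in(b5,rmB), robot_in(rmB)}
  ∪ add   = {ball_in(b3,rmB), ball_in(b5,rmB), free(left), robot_in(rmB)}

== RESULT ==
["ball_in(b3,rmB)", "ball_in(b5,rmB)", "free(left)", "robot_in(rmB)"]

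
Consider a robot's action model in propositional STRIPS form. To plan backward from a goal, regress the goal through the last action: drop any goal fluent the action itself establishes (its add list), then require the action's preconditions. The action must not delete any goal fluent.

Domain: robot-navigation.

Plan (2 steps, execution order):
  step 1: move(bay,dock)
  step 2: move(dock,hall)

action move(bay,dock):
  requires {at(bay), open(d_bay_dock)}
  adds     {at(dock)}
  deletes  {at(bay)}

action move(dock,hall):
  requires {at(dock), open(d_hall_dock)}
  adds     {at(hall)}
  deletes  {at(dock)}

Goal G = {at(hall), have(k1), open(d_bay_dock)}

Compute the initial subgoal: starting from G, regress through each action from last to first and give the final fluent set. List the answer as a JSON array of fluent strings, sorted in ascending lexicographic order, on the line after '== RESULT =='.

Work backward from the goal:
  through step 2 (move(dock,hall)): drop {at(hall)}, keep {have(k1), open(d_bay_dock)}, require {at(dock), open(d_hall_dock)}
    → {at(dock), have(k1), open(d_bay_dock), open(d_hall_dock)}
  through step 1 (move(bay,dock)): drop {at(dock)}, keep {have(k1), open(d_bay_dock), open(d_hall_dock)}, require {at(bay), open(d_bay_dock)}
    → {at(bay), have(k1), open(d_bay_dock), open(d_hall_dock)}

== RESULT ==
["at(bay)", "have(k1)", "open(d_bay_dock)", "open(d_hall_dock)"]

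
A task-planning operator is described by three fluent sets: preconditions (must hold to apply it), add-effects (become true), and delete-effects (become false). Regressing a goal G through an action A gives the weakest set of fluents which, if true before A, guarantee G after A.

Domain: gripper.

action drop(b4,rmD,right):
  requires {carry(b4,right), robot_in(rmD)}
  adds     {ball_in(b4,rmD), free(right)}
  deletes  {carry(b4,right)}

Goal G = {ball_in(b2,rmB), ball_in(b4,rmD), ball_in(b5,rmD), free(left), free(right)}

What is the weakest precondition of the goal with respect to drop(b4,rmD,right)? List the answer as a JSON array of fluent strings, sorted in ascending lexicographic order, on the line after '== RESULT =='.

Regress:
  G ∩ del = {}  (empty — regression defined)
  G \ add = {ball_in(b2,rmB), ball_in(b4,rmD), ball_in(b5,rmD), free(left), free(right)} \ {ball_in(b4,rmD), free(right)} = {ball_in(b2,rmB), ball_in(b5,rmD), free(left)}
  ∪ pre   = {ball_in(b2,rmB), ball_in(b5,rmD), free(left)} ∪ {carry(b4,right), robot_in(rmD)}
          = {ball_in(b2,rmB), ball_in(b5,rmD), carry(b4,right), free(left), robot_in(rmD)}

== RESULT ==
["ball_in(b2,rmB)", "ball_in(b5,rmD)", "carry(b4,right)", "free(left)", "robot_in(rmD)"]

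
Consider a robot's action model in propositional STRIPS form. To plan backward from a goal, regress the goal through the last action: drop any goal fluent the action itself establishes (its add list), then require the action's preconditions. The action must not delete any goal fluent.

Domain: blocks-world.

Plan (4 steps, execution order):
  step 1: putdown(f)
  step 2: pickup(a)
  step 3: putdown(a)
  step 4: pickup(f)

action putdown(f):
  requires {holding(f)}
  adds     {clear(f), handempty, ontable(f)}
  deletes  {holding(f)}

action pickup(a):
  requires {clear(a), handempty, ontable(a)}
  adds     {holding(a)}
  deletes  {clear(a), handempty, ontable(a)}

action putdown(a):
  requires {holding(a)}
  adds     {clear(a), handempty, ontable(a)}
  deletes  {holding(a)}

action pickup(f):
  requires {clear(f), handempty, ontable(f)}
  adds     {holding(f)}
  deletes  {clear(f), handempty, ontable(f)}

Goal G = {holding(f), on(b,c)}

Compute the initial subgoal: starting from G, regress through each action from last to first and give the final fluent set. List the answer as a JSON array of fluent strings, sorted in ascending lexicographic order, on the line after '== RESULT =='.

Regress step by step:
  through step 4 (pickup(f)): drop {holding(f)}, keep {on(b,c)}, require {clear(f), handempty, ontable(f)}
    → {clear(f), handempty, on(b,c), ontable(f)}
  through step 3 (putdown(a)): drop {handempty}, keep {clear(f), on(b,c), ontable(f)}, require {holding(a)}
    → {clear(f), holding(a), on(b,c), ontable(f)}
  through step 2 (pickup(a)): drop {holding(a)}, keep {clear(f), on(b,c), ontable(f)}, require {clear(a), handempty, ontable(a)}
    → {clear(a), clear(f), handempty, on(b,c), ontable(a), ontable(f)}
  through step 1 (putdown(f)): drop {clear(f), handempty, ontable(f)}, keep {clear(a), on(b,c), ontable(a)}, require {holding(f)}
    → {clear(a), holding(f), on(b,c), ontable(a)}

== RESULT ==
["clear(a)", "holding(f)", "on(b,c)", "ontable(a)"]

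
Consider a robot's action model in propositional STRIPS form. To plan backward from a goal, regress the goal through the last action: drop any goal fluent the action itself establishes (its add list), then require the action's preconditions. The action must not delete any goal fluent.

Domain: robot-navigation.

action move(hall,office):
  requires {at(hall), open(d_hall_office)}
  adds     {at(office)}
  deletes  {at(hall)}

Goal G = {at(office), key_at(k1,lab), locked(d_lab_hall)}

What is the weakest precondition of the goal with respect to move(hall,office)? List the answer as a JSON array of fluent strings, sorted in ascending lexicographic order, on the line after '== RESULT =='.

Compute (G \ add) ∪ pre:
  G ∩ del = {}  (empty — regression defined)
  G \ add = {at(office), key_at(k1,lab), locked(d_lab_hall)} \ {at(office)} = {key_at(k1,lab), locked(d_lab_hall)}
  ∪ pre   = {key_at(k1,lab), locked(d_lab_hall)} ∪ {at(hall), open(d_hall_office)}
          = {at(hall), key_at(k1,lab), locked(d_lab_hall), open(d_hall_office)}

== RESULT ==
["at(hall)", "key_at(k1,lab)", "locked(d_lab_hall)", "open(d_hall_office)"]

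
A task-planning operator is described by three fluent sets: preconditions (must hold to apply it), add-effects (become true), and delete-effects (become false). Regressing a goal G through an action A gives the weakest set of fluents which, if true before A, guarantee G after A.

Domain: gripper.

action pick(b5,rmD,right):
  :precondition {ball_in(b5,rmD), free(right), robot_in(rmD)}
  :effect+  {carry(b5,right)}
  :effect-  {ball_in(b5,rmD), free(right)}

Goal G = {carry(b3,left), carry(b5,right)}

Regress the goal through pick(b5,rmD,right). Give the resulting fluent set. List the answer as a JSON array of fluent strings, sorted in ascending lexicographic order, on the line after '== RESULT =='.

Regress:
  G ∩ del = {}  (empty — regression defined)
  G \ add = {carry(b3,left), carry(b5,right)} \ {carry(b5,right)} = {carry(b3,left)}
  ∪ pre   = {carry(b3,left)} ∪ {ball_in(b5,rmD), free(right), robot_in(rmD)}
          = {ball_in(b5,rmD), carry(b3,left), free(right), robot_in(rmD)}

== RESULT ==
["ball_in(b5,rmD)", "carry(b3,left)", "free(right)", "robot_in(rmD)"]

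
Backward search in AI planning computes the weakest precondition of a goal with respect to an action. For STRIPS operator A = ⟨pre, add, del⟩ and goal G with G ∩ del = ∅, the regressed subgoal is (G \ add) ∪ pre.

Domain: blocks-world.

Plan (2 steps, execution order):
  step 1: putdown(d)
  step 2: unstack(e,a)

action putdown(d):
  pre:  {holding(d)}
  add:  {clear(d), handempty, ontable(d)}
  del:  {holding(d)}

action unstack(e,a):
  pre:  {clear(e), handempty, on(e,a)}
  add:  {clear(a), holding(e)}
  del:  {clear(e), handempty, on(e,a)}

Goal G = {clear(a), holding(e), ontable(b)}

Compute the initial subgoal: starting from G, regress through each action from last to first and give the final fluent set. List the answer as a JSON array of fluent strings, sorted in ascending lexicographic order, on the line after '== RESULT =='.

Regress step by step:
  through step 2 (unstack(e,a)): drop {clear(a), holding(e)}, keep {ontable(b)}, require {clear(e), handempty, on(e,a)}
    → {clear(e), handempty, on(e,a), ontable(b)}
  through step 1 (putdown(d)): drop {handempty}, keep {clear(e), on(e,a), ontable(b)}, require {holding(d)}
    → {clear(e), holding(d), on(e,a), ontable(b)}

== RESULT ==
["clear(e)", "holding(d)", "on(e,a)", "ontable(b)"]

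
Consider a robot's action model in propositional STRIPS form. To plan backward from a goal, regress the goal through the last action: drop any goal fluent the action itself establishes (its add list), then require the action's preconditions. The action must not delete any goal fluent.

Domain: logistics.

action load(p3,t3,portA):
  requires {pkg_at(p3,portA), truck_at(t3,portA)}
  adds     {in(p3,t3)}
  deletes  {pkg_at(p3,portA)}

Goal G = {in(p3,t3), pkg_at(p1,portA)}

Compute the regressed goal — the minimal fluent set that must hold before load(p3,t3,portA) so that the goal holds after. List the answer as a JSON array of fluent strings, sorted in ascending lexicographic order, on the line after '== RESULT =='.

Compute (G \ add) ∪ pre:
  G ∩ del = {}  (empty — regression defined)
  G \ add = {in(p3,t3), pkg_at(p1,portA)} \ {in(p3,t3)} = {pkg_at(p1,portA)}
  ∪ pre   = {pkg_at(p1,portA)} ∪ {pkg_at(p3,portA), truck_at(t3,portA)}
          = {pkg_at(p1,portA), pkg_at(p3,portA), truck_at(t3,portA)}

== RESULT ==
["pkg_at(p1,portA)", "pkg_at(p3,portA)", "truck_at(t3,portA)"]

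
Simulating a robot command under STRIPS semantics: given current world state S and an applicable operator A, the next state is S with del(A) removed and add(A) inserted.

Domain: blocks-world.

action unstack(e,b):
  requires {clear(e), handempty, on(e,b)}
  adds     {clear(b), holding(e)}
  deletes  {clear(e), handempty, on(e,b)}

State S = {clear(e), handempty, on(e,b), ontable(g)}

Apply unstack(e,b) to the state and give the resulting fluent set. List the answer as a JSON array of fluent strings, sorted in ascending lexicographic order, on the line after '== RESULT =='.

Progress:
  pre ⊆ S: {clear(e), handempty, on(e,b)} ⊆ S  — applicable
  S \ del = {ontable(g)}
  ∪ add   = {clear(b), holding(e), ontable(g)}

== RESULT ==
["clear(b)", "holding(e)", "ontable(g)"]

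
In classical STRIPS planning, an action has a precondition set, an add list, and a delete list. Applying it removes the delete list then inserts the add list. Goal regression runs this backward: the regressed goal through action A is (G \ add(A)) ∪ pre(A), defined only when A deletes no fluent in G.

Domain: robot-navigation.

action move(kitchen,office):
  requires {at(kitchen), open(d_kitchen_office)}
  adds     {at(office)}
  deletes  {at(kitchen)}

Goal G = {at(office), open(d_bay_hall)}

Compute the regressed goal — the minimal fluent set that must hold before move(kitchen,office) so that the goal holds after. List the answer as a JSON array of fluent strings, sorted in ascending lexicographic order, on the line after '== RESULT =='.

Regress:
  G ∩ del = {}  (empty — regression defined)
  G \ add = {at(office), open(d_bay_hall)} \ {at(office)} = {open(d_bay_hall)}
  ∪ pre   = {open(d_bay_hall)} ∪ {at(kitchen), open(d_kitchen_office)}
          = {at(kitchen), open(d_bay_hall), open(d_kitchen_office)}

== RESULT ==
["at(kitchen)", "open(d_bay_hall)", "open(d_kitchen_office)"]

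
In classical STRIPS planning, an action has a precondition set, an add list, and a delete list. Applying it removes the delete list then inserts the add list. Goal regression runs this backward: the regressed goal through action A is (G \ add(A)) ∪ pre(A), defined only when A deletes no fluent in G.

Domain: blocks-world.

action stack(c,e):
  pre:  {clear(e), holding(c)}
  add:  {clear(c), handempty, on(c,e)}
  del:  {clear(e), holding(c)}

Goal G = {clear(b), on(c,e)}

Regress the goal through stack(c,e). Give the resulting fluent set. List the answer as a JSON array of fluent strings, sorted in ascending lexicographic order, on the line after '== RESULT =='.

Regress:
  G ∩ del = {}  (empty — regression defined)
  G \ add = {clear(b), on(c,e)} \ {clear(c), handempty, on(c,e)} = {clear(b)}
  ∪ pre   = {clear(b)} ∪ {clear(e), holding(c)}
          = {clear(b), clear(e), holding(c)}

== RESULT ==
["clear(b)", "clear(e)", "holding(c)"]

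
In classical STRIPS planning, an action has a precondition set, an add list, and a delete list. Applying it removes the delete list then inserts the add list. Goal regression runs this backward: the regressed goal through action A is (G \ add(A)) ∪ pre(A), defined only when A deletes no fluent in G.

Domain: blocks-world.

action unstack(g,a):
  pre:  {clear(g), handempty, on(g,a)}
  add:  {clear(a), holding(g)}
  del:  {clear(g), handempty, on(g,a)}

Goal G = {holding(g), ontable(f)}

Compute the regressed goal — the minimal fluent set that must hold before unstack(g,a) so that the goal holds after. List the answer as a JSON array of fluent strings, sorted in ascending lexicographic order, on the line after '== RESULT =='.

Compute (G \ add) ∪ pre:
  G ∩ del = {}  (empty — regression defined)
  G \ add = {holding(g), ontable(f)} \ {clear(a), holding(g)} = {ontable(f)}
  ∪ pre   = {ontable(f)} ∪ {clear(g), handempty, on(g,a)}
          = {clear(g), handempty, on(g,a), ontable(f)}

== RESULT ==
["clear(g)", "handempty", "on(g,a)", "ontable(f)"]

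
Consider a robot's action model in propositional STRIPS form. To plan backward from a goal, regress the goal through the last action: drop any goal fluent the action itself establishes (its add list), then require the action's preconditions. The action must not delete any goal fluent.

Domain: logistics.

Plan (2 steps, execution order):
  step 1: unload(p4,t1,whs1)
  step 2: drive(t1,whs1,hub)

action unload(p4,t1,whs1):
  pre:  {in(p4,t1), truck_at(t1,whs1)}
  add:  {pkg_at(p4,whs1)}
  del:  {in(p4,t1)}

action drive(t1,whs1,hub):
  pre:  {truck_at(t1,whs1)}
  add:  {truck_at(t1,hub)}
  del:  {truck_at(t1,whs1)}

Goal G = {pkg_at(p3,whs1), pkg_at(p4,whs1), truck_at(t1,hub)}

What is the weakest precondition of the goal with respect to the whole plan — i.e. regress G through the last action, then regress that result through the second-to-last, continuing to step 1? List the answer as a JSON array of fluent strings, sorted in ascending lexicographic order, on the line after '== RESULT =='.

Work backward from the goal:
  through step 2 (drive(t1,whs1,hub)): drop {truck_at(t1,hub)}, keep {pkg_at(p3,whs1), pkg_at(p4,whs1)}, require {truck_at(t1,whs1)}
    → {pkg_at(p3,whs1), pkg_at(p4,whs1), truck_at(t1,whs1)}
  through step 1 (unload(p4,t1,whs1)): drop {pkg_at(p4,whs1)}, keep {pkg_at(p3,whs1), truck_at(t1,whs1)}, require {in(p4,t1), truck_at(t1,whs1)}
    → {in(p4,t1), pkg_at(p3,whs1), truck_at(t1,whs1)}

== RESULT ==
["in(p4,t1)", "pkg_at(p3,whs1)", "truck_at(t1,whs1)"]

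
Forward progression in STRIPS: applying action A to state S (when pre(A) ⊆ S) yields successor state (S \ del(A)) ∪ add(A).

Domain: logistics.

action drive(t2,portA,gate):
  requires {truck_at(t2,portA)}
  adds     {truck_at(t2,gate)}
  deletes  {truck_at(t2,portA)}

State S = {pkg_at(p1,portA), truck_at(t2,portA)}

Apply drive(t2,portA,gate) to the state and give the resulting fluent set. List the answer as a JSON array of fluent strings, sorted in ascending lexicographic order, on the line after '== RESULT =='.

Compute (S \ del) ∪ add:
  pre ⊆ S: {truck_at(t2,portA)} ⊆ S  — applicable
  S \ del = {pkg_at(p1,portA)}
  ∪ add   = {pkg_at(p1,portA), truck_at(t2,gate)}

== RESULT ==
["pkg_at(p1,portA)", "truck_at(t2,gate)"]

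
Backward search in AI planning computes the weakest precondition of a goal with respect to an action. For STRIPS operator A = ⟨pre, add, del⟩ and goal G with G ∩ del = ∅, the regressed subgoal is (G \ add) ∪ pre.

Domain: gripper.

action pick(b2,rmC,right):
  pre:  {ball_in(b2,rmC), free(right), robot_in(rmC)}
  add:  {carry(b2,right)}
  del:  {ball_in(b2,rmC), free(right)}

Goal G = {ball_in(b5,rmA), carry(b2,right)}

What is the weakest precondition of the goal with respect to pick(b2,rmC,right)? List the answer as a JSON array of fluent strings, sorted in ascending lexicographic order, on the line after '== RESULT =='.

Regress:
  G ∩ del = {}  (empty — regression defined)
  G \ add = {ball_in(b5,rmA), carry(b2,right)} \ {carry(b2,right)} = {ball_in(b5,rmA)}
  ∪ pre   = {ball_in(b5,rmA)} ∪ {ball_in(b2,rmC), free(right), robot_in(rmC)}
          = {ball_in(b2,rmC), ball_in(b5,rmA), free(right), robot_in(rmC)}

== RESULT ==
["ball_in(b2,rmC)", "ball_in(b5,rmA)", "free(right)", "robot_in(rmC)"]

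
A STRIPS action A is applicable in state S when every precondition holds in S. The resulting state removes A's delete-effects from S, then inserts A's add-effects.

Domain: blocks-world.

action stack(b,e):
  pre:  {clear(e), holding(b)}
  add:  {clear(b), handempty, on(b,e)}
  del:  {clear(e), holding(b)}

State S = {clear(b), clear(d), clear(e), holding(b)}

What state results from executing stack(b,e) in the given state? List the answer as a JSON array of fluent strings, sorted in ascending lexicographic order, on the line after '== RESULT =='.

Compute (S \ del) ∪ add:
  pre ⊆ S: {clear(e), holding(b)} ⊆ S  — applicable
  S \ del = {clear(b), clear(d)}
  ∪ add   = {clear(b), clear(d), handempty, on(b,e)}

== RESULT ==
["clear(b)", "clear(d)", "handempty", "on(b,e)"]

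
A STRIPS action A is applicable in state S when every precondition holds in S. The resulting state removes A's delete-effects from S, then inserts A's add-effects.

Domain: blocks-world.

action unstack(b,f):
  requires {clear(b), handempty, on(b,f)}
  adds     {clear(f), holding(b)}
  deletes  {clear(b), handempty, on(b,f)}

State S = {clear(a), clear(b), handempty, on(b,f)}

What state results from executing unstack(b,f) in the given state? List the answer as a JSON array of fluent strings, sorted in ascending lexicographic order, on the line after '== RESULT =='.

Compute (S \ del) ∪ add:
  pre ⊆ S: {clear(b), handempty, on(b,f)} ⊆ S  — applicable
  S \ del = {clear(a)}
  ∪ add   = {clear(a), clear(f), holding(b)}

== RESULT ==
["clear(a)", "clear(f)", "holding(b)"]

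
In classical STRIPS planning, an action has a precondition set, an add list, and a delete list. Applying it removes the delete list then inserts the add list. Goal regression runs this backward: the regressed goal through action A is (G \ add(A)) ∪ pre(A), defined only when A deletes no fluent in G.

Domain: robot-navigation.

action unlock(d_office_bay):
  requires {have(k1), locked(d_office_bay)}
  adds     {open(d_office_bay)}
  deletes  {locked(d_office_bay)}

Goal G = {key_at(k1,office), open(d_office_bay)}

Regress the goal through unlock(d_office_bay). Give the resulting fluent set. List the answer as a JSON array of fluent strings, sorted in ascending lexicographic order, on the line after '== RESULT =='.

Regress:
  G ∩ del = {}  (empty — regression defined)
  G \ add = {key_at(k1,office), open(d_office_bay)} \ {open(d_office_bay)} = {key_at(k1,office)}
  ∪ pre   = {key_at(k1,office)} ∪ {have(k1), locked(d_office_bay)}
          = {have(k1), key_at(k1,office), locked(d_office_bay)}

== RESULT ==
["have(k1)", "key_at(k1,office)", "locked(d_office_bay)"]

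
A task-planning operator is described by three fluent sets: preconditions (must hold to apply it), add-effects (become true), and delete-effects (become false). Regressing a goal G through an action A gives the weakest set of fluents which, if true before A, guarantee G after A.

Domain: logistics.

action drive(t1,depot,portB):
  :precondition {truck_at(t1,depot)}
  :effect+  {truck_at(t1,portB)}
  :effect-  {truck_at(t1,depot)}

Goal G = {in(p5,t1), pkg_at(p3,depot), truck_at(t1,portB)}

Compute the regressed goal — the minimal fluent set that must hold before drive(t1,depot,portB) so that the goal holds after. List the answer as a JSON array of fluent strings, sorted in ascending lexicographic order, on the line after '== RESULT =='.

Regress:
  G ∩ del = {}  (empty — regression defined)
  G \ add = {in(p5,t1), pkg_at(p3,depot), truck_at(t1,portB)} \ {truck_at(t1,portB)} = {in(p5,t1), pkg_at(p3,depot)}
  ∪ pre   = {in(p5,t1), pkg_at(p3,depot)} ∪ {truck_at(t1,depot)}
          = {in(p5,t1), pkg_at(p3,depot), truck_at(t1,depot)}

== RESULT ==
["in(p5,t1)", "pkg_at(p3,depot)", "truck_at(t1,depot)"]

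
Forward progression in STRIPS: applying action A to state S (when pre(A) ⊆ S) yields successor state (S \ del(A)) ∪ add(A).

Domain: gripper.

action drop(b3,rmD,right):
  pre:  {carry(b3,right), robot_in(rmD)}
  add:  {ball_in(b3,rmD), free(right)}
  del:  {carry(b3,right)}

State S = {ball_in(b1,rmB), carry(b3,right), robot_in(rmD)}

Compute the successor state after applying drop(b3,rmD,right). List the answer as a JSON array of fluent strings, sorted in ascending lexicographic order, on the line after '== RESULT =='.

Progress:
  pre ⊆ S: {carry(b3,right), robot_in(rmD)} ⊆ S  — applicable
  S \ del = {ball_in(b1,rmB), robot_in(rmD)}
  ∪ add   = {ball_in(b1,rmB), ball_in(b3,rmD), free(right), robot_in(rmD)}

== RESULT ==
["ball_in(b1,rmB)", "ball_in(b3,rmD)", "free(right)", "robot_in(rmD)"]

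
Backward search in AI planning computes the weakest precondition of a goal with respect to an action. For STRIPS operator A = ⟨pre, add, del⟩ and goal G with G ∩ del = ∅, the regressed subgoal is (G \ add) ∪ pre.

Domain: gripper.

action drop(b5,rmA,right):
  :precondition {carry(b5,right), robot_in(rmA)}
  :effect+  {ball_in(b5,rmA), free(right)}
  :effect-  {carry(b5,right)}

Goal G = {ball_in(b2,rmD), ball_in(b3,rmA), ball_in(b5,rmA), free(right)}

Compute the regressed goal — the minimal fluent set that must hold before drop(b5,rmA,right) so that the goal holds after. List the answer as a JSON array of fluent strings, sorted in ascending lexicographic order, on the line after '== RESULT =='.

Regress:
  G ∩ del = {}  (empty — regression defined)
  G \ add = {ball_in(b2,rmD), ball_in(b3,rmA), ball_in(b5,rmA), free(right)} \ {ball_in(b5,rmA), free(right)} = {ball_in(b2,rmD), ball_in(b3,rmA)}
  ∪ pre   = {ball_in(b2,rmD), ball_in(b3,rmA)} ∪ {carry(b5,right), robot_in(rmA)}
          = {ball_in(b2,rmD), ball_in(b3,rmA), carry(b5,right), robot_in(rmA)}

== RESULT ==
["ball_in(b2,rmD)", "ball_in(b3,rmA)", "carry(b5,right)", "robot_in(rmA)"]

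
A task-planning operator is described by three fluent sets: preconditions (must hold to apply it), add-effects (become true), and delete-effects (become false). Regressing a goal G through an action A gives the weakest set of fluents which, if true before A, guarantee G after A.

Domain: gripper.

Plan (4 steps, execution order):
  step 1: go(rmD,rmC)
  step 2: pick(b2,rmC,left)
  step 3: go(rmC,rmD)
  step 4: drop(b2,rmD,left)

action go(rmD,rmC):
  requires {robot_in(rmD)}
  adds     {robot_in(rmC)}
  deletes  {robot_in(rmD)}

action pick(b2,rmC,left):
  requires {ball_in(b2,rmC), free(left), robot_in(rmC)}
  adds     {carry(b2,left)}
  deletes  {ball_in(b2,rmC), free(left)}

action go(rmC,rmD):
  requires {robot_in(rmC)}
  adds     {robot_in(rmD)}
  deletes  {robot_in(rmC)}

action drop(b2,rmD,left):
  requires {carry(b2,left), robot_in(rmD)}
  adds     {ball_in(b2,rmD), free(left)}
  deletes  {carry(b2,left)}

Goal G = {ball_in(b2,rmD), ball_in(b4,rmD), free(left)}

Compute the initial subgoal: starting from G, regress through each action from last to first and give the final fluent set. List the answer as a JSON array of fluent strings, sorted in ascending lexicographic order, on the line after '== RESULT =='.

Regress step by step:
  through step 4 (drop(b2,rmD,left)): drop {ball_in(b2,rmD), free(left)}, keep {ball_in(b4,rmD)}, require {carry(b2,left), robot_in(rmD)}
    → {ball_in(b4,rmD), carry(b2,left), robot_in(rmD)}
  through step 3 (go(rmC,rmD)): drop {robot_in(rmD)}, keep {ball_in(b4,rmD), carry(b2,left)}, require {robot_in(rmC)}
    → {ball_in(b4,rmD), carry(b2,left), robot_in(rmC)}
  through step 2 (pick(b2,rmC,left)): drop {carry(b2,left)}, keep {ball_in(b4,rmD), robot_in(rmC)}, require {ball_in(b2,rmC), free(left), robot_in(rmC)}
    → {ball_in(b2,rmC), ball_in(b4,rmD), free(left), robot_in(rmC)}
  through step 1 (go(rmD,rmC)): drop {robot_in(rmC)}, keep {ball_in(b2,rmC), ball_in(b4,rmD), free(left)}, require {robot_in(rmD)}
    → {ball_in(b2,rmC), ball_in(b4,rmD), free(left), robot_in(rmD)}

== RESULT ==
["ball_in(b2,rmC)", "ball_in(b4,rmD)", "free(left)", "robot_in(rmD)"]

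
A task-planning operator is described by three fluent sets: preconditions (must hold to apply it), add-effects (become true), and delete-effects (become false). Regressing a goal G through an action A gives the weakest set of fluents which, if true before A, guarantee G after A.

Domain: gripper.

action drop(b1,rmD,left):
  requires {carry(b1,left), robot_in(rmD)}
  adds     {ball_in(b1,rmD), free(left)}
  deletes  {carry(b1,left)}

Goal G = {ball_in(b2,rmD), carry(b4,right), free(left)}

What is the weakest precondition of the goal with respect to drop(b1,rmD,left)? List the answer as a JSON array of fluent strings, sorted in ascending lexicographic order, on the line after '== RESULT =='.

Regress:
  G ∩ del = {}  (empty — regression defined)
  G \ add = {ball_in(b2,rmD), carry(b4,right), free(left)} \ {ball_in(b1,rmD), free(left)} = {ball_in(b2,rmD), carry(b4,right)}
  ∪ pre   = {ball_in(b2,rmD), carry(b4,right)} ∪ {carry(b1,left), robot_in(rmD)}
          = {ball_in(b2,rmD), carry(b1,left), carry(b4,right), robot_in(rmD)}

== RESULT ==
["ball_in(b2,rmD)", "carry(b1,left)", "carry(b4,right)", "robot_in(rmD)"]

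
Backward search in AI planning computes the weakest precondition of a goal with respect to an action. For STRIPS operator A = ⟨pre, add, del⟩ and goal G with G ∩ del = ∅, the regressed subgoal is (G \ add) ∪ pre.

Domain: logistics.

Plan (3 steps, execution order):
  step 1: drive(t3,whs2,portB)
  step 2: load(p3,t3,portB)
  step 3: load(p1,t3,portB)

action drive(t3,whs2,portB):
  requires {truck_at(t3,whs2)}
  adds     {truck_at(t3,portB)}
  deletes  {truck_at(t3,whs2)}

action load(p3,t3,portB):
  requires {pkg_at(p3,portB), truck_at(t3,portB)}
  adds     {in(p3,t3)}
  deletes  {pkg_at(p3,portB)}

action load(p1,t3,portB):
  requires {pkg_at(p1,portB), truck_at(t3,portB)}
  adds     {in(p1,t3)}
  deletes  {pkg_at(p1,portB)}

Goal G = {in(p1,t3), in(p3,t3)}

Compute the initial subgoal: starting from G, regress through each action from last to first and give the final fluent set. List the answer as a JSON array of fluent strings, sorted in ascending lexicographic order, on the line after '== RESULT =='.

Regress step by step:
  through step 3 (load(p1,t3,portB)): drop {in(p1,t3)}, keep {in(p3,t3)}, require {pkg_at(p1,portB), truck_at(t3,portB)}
    → {in(p3,t3), pkg_at(p1,portB), truck_at(t3,portB)}
  through step 2 (load(p3,t3,portB)): drop {in(p3,t3)}, keep {pkg_at(p1,portB), truck_at(t3,portB)}, require {pkg_at(p3,portB), truck_at(t3,portB)}
    → {pkg_at(p1,portB), pkg_at(p3,portB), truck_at(t3,portB)}
  through step 1 (drive(t3,whs2,portB)): drop {truck_at(t3,portB)}, keep {pkg_at(p1,portB), pkg_at(p3,portB)}, require {truck_at(t3,whs2)}
    → {pkg_at(p1,portB), pkg_at(p3,portB), truck_at(t3,whs2)}

== RESULT ==
["pkg_at(p1,portB)", "pkg_at(p3,portB)", "truck_at(t3,whs2)"]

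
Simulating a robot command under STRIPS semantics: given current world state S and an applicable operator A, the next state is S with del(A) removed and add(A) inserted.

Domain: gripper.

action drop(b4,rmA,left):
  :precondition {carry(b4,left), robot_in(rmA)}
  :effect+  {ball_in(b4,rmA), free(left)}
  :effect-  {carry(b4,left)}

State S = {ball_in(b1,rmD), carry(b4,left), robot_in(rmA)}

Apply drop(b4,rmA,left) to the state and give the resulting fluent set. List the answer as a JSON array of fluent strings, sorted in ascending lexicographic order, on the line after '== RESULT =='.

Progress:
  pre ⊆ S: {carry(b4,left), robot_in(rmA)} ⊆ S  — applicable
  S \ del = {ball_in(b1,rmD), robot_in(rmA)}
  ∪ add   = {ball_in(b1,rmD), ball_in(b4,rmA), free(left), robot_in(rmA)}

== RESULT ==
["ball_in(b1,rmD)", "ball_in(b4,rmA)", "free(left)", "robot_in(rmA)"]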